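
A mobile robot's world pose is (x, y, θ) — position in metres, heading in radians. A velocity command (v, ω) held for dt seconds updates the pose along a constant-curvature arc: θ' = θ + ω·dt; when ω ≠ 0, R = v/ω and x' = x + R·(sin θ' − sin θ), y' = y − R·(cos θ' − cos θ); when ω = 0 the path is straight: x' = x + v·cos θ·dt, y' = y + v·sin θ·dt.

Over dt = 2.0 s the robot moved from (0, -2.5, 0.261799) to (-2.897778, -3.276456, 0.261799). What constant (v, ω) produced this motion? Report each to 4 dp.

v = -1.5000, ω = 0.0000

Δθ = 0.261799 − 0.261799 = 0.000000
ω = Δθ/dt = 0.000000/2.0 = 0.0000
ω = 0 → v = (Δx·cos θ + Δy·sin θ)/dt = -1.5000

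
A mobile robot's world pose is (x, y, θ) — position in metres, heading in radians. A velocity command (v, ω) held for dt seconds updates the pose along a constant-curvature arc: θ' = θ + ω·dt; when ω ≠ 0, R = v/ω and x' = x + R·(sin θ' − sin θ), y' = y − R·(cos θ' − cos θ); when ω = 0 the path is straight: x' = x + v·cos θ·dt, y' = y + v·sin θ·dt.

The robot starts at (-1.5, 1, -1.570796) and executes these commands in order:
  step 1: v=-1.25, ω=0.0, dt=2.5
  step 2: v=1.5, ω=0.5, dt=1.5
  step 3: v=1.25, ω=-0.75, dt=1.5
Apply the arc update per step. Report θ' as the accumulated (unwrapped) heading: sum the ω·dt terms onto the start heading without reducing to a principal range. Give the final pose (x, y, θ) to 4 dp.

step 1: θ'=-1.5708 (straight) → pose (-1.5000, 4.1250, -1.5708)
step 2: θ'=-0.8208 (R=3.0000) → pose (-0.6951, 2.0801, -0.8208)
step 3: θ'=-1.9458 (R=-1.6667) → pose (-0.3637, 0.3336, -1.9458)

(-0.3637, 0.3336, -1.9458)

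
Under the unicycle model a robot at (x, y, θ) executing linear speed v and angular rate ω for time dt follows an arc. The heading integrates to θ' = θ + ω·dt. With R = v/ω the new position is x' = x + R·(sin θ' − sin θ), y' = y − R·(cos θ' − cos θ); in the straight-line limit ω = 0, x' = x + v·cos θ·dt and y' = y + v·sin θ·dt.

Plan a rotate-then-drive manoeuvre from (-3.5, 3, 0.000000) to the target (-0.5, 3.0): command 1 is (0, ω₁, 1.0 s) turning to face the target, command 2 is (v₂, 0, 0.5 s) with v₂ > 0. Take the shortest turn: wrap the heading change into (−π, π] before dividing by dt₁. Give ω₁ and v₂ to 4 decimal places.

heading to target = atan2(3−3, -0.5−-3.5) = 0.0000
Δθ = wrap(0.0000 − 0.0000) = 0.0000; ω₁ = Δθ/dt₁ = 0.0000
distance = √((-0.5−-3.5)² + (3−3)²) = 3.0000; v₂ = distance/dt₂ = 6.0000

ω₁ = 0.0000, v₂ = 6.0000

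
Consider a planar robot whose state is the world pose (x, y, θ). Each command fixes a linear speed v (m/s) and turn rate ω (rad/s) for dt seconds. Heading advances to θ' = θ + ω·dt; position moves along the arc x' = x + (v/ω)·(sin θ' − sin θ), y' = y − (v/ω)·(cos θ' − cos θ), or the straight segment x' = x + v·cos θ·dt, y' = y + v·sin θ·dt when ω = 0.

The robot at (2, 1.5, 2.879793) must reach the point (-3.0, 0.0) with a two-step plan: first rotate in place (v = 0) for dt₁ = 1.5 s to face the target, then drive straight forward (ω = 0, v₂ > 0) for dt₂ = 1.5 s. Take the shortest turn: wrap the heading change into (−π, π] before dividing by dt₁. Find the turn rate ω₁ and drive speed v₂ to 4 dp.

ω₁ = 0.3688, v₂ = 3.4801

heading to target = atan2(0−1.5, -3−2) = -2.8501
Δθ = wrap(-2.8501 − 2.8798) = 0.5533; ω₁ = Δθ/dt₁ = 0.3688
distance = √((-3−2)² + (0−1.5)²) = 5.2202; v₂ = distance/dt₂ = 3.4801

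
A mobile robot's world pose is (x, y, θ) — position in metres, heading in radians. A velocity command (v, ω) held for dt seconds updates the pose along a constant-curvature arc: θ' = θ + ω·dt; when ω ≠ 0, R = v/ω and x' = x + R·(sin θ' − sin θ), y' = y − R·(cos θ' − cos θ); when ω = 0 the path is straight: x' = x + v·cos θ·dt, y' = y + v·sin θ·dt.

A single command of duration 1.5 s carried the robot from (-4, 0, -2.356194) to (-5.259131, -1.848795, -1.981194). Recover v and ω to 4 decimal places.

v = 1.5000, ω = 0.2500

Δθ = -1.981194 − -2.356194 = 0.375000
ω = Δθ/dt = 0.375000/1.5 = 0.2500
R = −Δy/(cos θ' − cos θ) = 6.0000
v = R·ω = 6.0000·0.2500 = 1.5000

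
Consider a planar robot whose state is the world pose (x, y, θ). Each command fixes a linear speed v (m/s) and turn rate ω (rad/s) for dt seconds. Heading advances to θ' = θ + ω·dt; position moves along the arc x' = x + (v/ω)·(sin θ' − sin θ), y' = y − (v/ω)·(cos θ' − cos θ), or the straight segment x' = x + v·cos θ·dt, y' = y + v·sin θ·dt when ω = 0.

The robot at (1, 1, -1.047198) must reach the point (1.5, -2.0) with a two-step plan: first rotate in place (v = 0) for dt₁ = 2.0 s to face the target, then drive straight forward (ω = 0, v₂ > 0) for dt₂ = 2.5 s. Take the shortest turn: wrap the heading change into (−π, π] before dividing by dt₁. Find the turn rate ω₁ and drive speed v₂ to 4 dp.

heading to target = atan2(-2−1, 1.5−1) = -1.4056
Δθ = wrap(-1.4056 − -1.0472) = -0.3584; ω₁ = Δθ/dt₁ = -0.1792
distance = √((1.5−1)² + (-2−1)²) = 3.0414; v₂ = distance/dt₂ = 1.2166

ω₁ = -0.1792, v₂ = 1.2166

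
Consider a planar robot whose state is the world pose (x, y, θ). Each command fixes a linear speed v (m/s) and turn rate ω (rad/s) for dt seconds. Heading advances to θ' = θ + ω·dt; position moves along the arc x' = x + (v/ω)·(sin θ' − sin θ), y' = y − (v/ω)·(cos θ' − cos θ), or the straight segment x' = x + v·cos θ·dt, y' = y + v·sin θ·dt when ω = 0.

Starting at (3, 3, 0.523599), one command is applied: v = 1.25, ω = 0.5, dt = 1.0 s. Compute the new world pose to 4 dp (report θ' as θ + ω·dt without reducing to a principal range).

θ' = 0.5236 + 0.5·1.0 = 1.0236
R = v/ω = 1.25/0.5 = 2.5000
x' = 3 + 2.5000·(sin 1.0236 − sin 0.5236) = 3.8850
y' = 3 − 2.5000·(cos 1.0236 − cos 0.5236) = 3.8643

(3.8850, 3.8643, 1.0236)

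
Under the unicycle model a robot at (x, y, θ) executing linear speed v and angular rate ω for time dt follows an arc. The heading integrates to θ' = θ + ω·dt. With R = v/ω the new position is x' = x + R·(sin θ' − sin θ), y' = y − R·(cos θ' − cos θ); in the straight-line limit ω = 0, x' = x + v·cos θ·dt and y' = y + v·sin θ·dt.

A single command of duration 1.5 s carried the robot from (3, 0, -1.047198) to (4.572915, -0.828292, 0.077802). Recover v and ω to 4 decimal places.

Δθ = 0.077802 − -1.047198 = 1.125000
ω = Δθ/dt = 1.125000/1.5 = 0.7500
R = Δx/(sin θ' − sin θ) = 1.6667
v = R·ω = 1.6667·0.7500 = 1.2500

v = 1.2500, ω = 0.7500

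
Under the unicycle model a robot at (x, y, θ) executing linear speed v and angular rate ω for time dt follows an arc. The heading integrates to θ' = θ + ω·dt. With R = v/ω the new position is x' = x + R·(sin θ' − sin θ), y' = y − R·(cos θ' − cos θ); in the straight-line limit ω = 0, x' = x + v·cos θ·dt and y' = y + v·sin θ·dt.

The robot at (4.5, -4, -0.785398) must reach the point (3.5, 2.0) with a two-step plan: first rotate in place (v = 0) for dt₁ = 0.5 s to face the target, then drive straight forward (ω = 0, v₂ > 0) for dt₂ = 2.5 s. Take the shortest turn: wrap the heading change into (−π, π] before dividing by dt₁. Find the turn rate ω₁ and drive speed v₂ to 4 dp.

heading to target = atan2(2−-4, 3.5−4.5) = 1.7359
Δθ = wrap(1.7359 − -0.7854) = 2.5213; ω₁ = Δθ/dt₁ = 5.0427
distance = √((3.5−4.5)² + (2−-4)²) = 6.0828; v₂ = distance/dt₂ = 2.4331

ω₁ = 5.0427, v₂ = 2.4331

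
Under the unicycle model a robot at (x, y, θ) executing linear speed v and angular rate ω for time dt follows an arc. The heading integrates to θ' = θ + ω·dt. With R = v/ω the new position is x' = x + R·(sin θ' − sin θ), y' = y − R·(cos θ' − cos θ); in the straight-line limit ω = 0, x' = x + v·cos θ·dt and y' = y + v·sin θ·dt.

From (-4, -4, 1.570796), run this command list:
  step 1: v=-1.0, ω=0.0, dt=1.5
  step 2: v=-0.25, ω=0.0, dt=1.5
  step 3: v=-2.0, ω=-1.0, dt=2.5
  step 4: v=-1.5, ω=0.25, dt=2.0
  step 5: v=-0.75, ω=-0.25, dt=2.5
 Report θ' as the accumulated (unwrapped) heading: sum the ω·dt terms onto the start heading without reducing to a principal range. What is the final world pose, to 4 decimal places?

(-11.2723, -3.9609, -1.0542)

step 1: θ'=1.5708 (straight) → pose (-4.0000, -5.5000, 1.5708)
step 2: θ'=1.5708 (straight) → pose (-4.0000, -5.8750, 1.5708)
step 3: θ'=-0.9292 (R=2.0000) → pose (-7.6023, -7.0719, -0.9292)
step 4: θ'=-0.4292 (R=-6.0000) → pose (-9.9123, -5.2070, -0.4292)
step 5: θ'=-1.0542 (R=3.0000) → pose (-11.2723, -3.9609, -1.0542)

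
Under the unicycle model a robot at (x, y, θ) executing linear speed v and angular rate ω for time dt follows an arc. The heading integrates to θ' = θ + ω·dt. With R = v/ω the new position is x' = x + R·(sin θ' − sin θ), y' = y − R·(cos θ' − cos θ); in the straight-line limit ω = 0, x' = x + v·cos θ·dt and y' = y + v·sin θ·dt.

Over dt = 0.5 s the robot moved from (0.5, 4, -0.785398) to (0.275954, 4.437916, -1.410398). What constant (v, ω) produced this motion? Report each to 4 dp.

v = -1.0000, ω = -1.2500

Δθ = -1.410398 − -0.785398 = -0.625000
ω = Δθ/dt = -0.625000/0.5 = -1.2500
R = −Δy/(cos θ' − cos θ) = 0.8000
v = R·ω = 0.8000·-1.2500 = -1.0000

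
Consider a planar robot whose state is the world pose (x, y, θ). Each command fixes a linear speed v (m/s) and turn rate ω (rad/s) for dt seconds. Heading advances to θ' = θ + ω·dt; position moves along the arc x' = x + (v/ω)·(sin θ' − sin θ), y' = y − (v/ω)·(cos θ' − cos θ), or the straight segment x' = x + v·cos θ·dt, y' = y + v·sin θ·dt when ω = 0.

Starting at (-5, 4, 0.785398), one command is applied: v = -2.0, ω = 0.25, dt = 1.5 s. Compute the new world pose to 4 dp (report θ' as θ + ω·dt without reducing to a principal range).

θ' = 0.7854 + 0.25·1.5 = 1.1604
R = v/ω = -2.0/0.25 = -8.0000
x' = -5 + -8.0000·(sin 1.1604 − sin 0.7854) = -6.6788
y' = 4 − -8.0000·(cos 1.1604 − cos 0.7854) = 1.5349

(-6.6788, 1.5349, 1.1604)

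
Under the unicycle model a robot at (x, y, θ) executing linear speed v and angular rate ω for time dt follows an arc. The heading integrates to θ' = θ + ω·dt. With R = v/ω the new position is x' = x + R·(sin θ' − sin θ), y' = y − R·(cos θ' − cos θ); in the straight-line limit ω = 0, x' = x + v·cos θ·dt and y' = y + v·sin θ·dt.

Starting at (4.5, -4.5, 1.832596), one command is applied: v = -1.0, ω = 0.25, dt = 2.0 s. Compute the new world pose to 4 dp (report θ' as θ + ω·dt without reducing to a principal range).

(5.4693, -6.2256, 2.3326)

θ' = 1.8326 + 0.25·2.0 = 2.3326
R = v/ω = -1.0/0.25 = -4.0000
x' = 4.5 + -4.0000·(sin 2.3326 − sin 1.8326) = 5.4693
y' = -4.5 − -4.0000·(cos 2.3326 − cos 1.8326) = -6.2256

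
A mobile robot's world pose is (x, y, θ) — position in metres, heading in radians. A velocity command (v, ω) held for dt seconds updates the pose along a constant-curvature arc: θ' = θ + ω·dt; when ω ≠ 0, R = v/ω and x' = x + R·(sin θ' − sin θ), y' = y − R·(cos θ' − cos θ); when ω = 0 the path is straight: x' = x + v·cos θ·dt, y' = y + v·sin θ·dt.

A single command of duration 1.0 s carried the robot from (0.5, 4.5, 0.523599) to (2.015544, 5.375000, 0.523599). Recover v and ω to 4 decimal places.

Δθ = 0.523599 − 0.523599 = 0.000000
ω = Δθ/dt = 0.000000/1.0 = 0.0000
ω = 0 → v = (Δx·cos θ + Δy·sin θ)/dt = 1.7500

v = 1.7500, ω = 0.0000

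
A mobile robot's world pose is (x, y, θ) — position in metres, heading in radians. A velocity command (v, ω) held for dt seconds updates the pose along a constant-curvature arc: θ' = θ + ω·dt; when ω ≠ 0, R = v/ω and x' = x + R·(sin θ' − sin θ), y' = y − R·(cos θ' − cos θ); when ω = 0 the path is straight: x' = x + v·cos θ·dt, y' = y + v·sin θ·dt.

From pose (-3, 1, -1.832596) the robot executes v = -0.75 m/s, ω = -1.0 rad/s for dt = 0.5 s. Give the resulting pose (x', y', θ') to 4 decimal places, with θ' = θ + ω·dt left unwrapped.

θ' = -1.8326 + -1.0·0.5 = -2.3326
R = v/ω = -0.75/-1.0 = 0.7500
x' = -3 + 0.7500·(sin -2.3326 − sin -1.8326) = -2.8183
y' = 1 − 0.7500·(cos -2.3326 − cos -1.8326) = 1.3236

(-2.8183, 1.3236, -2.3326)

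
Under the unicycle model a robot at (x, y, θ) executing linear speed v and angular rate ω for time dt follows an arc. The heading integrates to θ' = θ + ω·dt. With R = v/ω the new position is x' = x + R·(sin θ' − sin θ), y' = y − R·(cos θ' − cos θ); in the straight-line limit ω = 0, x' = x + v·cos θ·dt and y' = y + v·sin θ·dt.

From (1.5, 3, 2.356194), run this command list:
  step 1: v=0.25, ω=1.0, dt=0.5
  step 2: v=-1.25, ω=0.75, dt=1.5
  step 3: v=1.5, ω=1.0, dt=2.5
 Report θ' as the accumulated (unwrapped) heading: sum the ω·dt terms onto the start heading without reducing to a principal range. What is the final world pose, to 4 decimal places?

step 1: θ'=2.8562 (R=0.2500) → pose (1.3936, 3.0631, 2.8562)
step 2: θ'=3.9812 (R=-1.6667) → pose (3.1035, 3.5494, 3.9812)
step 3: θ'=6.4812 (R=1.5000) → pose (4.5151, 1.0771, 6.4812)

(4.5151, 1.0771, 6.4812)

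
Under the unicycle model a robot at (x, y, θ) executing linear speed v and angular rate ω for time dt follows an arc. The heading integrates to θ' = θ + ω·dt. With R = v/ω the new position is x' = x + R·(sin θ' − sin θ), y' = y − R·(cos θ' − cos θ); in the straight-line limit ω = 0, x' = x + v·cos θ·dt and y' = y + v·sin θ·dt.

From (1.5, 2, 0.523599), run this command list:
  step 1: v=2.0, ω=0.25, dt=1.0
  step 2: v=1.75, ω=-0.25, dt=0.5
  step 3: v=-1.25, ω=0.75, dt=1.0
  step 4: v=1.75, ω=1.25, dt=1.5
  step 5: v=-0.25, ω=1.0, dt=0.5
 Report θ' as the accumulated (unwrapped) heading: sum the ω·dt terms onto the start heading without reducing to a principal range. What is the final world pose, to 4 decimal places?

(1.6682, 4.4069, 3.7736)

step 1: θ'=0.7736 (R=8.0000) → pose (3.0897, 3.2050, 0.7736)
step 2: θ'=0.6486 (R=-7.0000) → pose (3.7522, 3.7757, 0.6486)
step 3: θ'=1.3986 (R=-1.6667) → pose (3.1170, 2.7331, 1.3986)
step 4: θ'=3.2736 (R=1.4000) → pose (1.5534, 4.3608, 3.2736)
step 5: θ'=3.7736 (R=-0.2500) → pose (1.6682, 4.4069, 3.7736)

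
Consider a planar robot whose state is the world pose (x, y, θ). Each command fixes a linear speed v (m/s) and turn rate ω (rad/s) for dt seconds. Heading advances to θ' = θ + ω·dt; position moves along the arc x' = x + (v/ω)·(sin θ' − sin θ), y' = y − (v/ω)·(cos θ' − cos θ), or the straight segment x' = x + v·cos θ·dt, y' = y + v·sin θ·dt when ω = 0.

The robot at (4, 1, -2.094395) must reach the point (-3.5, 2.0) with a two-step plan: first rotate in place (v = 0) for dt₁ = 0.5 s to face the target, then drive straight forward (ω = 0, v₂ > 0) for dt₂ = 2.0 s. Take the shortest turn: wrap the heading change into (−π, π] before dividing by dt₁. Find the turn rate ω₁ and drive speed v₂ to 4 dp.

heading to target = atan2(2−1, -3.5−4) = 3.0090
Δθ = wrap(3.0090 − -2.0944) = -1.1797; ω₁ = Δθ/dt₁ = -2.3595
distance = √((-3.5−4)² + (2−1)²) = 7.5664; v₂ = distance/dt₂ = 3.7832

ω₁ = -2.3595, v₂ = 3.7832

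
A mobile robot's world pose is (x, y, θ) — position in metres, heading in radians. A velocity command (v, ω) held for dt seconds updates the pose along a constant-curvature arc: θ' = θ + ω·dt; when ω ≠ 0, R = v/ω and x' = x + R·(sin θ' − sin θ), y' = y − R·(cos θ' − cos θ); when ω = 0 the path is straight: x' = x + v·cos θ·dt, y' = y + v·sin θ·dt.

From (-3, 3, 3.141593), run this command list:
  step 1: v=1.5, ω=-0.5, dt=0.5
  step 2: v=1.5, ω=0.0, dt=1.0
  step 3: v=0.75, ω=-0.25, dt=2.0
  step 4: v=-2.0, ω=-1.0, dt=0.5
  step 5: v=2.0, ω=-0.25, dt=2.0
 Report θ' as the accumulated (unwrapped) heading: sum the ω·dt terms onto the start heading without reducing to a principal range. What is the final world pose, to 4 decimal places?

step 1: θ'=2.8916 (R=-3.0000) → pose (-3.7422, 3.0933, 2.8916)
step 2: θ'=2.8916 (straight) → pose (-5.1956, 3.4644, 2.8916)
step 3: θ'=2.3916 (R=-3.0000) → pose (-6.4983, 4.1760, 2.3916)
step 4: θ'=1.8916 (R=2.0000) → pose (-5.9636, 3.3433, 1.8916)
step 5: θ'=1.3916 (R=-8.0000) → pose (-6.2436, 7.2919, 1.3916)

(-6.2436, 7.2919, 1.3916)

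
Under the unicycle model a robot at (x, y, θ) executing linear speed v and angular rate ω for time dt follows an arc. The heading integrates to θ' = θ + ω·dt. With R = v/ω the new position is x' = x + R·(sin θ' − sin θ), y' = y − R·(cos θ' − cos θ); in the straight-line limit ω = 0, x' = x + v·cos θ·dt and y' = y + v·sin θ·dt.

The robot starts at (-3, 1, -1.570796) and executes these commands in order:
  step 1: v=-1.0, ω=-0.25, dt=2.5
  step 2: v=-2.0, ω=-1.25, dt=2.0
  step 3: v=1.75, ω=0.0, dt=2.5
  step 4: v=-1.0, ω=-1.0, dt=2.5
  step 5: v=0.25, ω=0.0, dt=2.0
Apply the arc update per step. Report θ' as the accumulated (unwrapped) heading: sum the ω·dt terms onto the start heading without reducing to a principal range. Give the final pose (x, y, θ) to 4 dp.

step 1: θ'=-2.1958 (R=4.0000) → pose (-2.2439, 3.3404, -2.1958)
step 2: θ'=-4.6958 (R=1.6000) → pose (0.6535, 2.4308, -4.6958)
step 3: θ'=-4.6958 (straight) → pose (0.5809, 6.8052, -4.6958)
step 4: θ'=-7.1958 (R=1.0000) → pose (-1.2101, 6.1769, -7.1958)
step 5: θ'=-7.1958 (straight) → pose (-0.9042, 5.7814, -7.1958)

(-0.9042, 5.7814, -7.1958)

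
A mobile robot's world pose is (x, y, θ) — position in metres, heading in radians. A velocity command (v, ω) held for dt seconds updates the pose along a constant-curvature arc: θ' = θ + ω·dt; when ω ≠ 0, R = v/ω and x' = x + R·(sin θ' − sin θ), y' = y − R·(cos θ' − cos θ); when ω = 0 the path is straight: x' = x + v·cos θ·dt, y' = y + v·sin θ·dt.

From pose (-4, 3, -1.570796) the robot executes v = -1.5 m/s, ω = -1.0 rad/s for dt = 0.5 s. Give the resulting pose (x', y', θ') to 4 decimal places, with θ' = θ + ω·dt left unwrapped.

θ' = -1.5708 + -1.0·0.5 = -2.0708
R = v/ω = -1.5/-1.0 = 1.5000
x' = -4 + 1.5000·(sin -2.0708 − sin -1.5708) = -3.8164
y' = 3 − 1.5000·(cos -2.0708 − cos -1.5708) = 3.7191

(-3.8164, 3.7191, -2.0708)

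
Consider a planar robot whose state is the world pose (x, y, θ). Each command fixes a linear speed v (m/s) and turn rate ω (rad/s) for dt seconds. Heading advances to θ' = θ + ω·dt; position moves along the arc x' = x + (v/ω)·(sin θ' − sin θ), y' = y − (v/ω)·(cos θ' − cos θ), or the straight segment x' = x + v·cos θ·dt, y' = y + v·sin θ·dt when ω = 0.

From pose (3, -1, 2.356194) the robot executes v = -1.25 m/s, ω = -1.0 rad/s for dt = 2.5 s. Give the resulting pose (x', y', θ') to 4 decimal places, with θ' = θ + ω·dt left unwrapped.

(1.9370, -3.1210, -0.1438)

θ' = 2.3562 + -1.0·2.5 = -0.1438
R = v/ω = -1.25/-1.0 = 1.2500
x' = 3 + 1.2500·(sin -0.1438 − sin 2.3562) = 1.9370
y' = -1 − 1.2500·(cos -0.1438 − cos 2.3562) = -3.1210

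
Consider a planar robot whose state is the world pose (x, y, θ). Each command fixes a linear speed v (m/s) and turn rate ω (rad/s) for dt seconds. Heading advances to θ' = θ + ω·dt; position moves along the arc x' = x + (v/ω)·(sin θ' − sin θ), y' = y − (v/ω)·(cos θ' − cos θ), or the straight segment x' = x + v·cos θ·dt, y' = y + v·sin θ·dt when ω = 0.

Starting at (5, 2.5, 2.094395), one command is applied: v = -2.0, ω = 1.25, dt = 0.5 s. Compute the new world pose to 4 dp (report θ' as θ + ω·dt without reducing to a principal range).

(5.7300, 1.8405, 2.7194)

θ' = 2.0944 + 1.25·0.5 = 2.7194
R = v/ω = -2.0/1.25 = -1.6000
x' = 5 + -1.6000·(sin 2.7194 − sin 2.0944) = 5.7300
y' = 2.5 − -1.6000·(cos 2.7194 − cos 2.0944) = 1.8405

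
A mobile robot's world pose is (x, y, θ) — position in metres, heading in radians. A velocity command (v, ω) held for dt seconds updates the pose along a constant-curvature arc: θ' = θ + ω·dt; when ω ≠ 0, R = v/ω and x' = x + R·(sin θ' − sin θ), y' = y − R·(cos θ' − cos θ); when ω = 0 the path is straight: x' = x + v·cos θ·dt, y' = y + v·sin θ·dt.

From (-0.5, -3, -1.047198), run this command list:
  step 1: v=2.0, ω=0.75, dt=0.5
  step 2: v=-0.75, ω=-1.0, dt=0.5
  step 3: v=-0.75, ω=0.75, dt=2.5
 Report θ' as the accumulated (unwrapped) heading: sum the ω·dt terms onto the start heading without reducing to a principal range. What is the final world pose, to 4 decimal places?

(-1.6433, -3.0826, 0.7028)

step 1: θ'=-0.6722 (R=2.6667) → pose (0.1488, -3.7532, -0.6722)
step 2: θ'=-1.1722 (R=0.7500) → pose (-0.0753, -3.4575, -1.1722)
step 3: θ'=0.7028 (R=-1.0000) → pose (-1.6433, -3.0826, 0.7028)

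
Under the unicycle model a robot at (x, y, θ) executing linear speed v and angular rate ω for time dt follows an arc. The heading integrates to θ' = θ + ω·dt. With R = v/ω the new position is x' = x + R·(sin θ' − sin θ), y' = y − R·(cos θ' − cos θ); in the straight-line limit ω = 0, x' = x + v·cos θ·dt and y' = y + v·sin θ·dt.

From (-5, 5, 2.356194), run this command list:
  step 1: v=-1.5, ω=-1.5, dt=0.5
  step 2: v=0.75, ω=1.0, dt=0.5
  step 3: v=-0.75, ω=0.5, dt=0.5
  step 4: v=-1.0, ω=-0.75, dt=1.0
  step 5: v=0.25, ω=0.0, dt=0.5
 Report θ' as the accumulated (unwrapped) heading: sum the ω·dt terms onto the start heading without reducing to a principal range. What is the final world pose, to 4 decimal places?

step 1: θ'=1.6062 (R=1.0000) → pose (-4.7077, 4.3283, 1.6062)
step 2: θ'=2.1062 (R=0.7500) → pose (-4.8122, 4.6844, 2.1062)
step 3: θ'=2.3562 (R=-1.5000) → pose (-4.5828, 4.3890, 2.3562)
step 4: θ'=1.6062 (R=1.3333) → pose (-4.1931, 3.4934, 1.6062)
step 5: θ'=1.6062 (straight) → pose (-4.1975, 3.6183, 1.6062)

(-4.1975, 3.6183, 1.6062)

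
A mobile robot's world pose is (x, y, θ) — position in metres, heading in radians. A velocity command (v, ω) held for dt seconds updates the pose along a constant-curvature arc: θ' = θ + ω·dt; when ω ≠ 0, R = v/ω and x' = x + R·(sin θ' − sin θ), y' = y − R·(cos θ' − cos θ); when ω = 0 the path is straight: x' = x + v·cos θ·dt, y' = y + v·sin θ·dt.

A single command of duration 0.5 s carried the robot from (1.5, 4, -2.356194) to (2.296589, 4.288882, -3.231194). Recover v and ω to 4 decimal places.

Δθ = -3.231194 − -2.356194 = -0.875000
ω = Δθ/dt = -0.875000/0.5 = -1.7500
R = Δx/(sin θ' − sin θ) = 1.0000
v = R·ω = 1.0000·-1.7500 = -1.7500

v = -1.7500, ω = -1.7500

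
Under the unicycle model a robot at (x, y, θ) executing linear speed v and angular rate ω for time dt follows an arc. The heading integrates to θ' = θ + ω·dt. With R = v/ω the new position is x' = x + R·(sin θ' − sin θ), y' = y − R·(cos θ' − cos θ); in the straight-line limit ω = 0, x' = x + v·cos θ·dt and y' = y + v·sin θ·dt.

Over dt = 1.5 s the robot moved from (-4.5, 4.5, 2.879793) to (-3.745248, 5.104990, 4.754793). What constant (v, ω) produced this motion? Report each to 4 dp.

v = -0.7500, ω = 1.2500

Δθ = 4.754793 − 2.879793 = 1.875000
ω = Δθ/dt = 1.875000/1.5 = 1.2500
R = Δx/(sin θ' − sin θ) = -0.6000
v = R·ω = -0.6000·1.2500 = -0.7500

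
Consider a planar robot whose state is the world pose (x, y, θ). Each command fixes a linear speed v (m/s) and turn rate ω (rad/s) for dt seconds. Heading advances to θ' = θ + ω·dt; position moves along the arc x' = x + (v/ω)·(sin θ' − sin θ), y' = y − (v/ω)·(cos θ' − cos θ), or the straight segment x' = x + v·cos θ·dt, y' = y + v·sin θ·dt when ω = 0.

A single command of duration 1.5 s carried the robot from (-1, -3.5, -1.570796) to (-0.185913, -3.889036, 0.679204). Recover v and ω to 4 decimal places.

v = 0.7500, ω = 1.5000

Δθ = 0.679204 − -1.570796 = 2.250000
ω = Δθ/dt = 2.250000/1.5 = 1.5000
R = Δx/(sin θ' − sin θ) = 0.5000
v = R·ω = 0.5000·1.5000 = 0.7500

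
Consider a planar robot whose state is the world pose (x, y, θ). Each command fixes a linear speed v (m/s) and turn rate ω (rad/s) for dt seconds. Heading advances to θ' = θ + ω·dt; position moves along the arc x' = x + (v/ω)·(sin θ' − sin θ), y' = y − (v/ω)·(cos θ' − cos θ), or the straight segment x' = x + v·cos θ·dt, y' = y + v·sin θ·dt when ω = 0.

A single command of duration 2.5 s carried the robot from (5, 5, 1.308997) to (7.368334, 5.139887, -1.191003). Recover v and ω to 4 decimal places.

v = 1.2500, ω = -1.0000

Δθ = -1.191003 − 1.308997 = -2.500000
ω = Δθ/dt = -2.500000/2.5 = -1.0000
R = Δx/(sin θ' − sin θ) = -1.2500
v = R·ω = -1.2500·-1.0000 = 1.2500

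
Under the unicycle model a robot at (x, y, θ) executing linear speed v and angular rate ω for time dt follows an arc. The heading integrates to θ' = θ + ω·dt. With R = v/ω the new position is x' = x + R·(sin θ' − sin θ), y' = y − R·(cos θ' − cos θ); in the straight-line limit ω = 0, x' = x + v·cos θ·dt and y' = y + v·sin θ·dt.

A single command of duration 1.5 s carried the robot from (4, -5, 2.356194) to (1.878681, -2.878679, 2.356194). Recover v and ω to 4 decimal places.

Δθ = 2.356194 − 2.356194 = 0.000000
ω = Δθ/dt = 0.000000/1.5 = 0.0000
ω = 0 → v = (Δx·cos θ + Δy·sin θ)/dt = 2.0000

v = 2.0000, ω = 0.0000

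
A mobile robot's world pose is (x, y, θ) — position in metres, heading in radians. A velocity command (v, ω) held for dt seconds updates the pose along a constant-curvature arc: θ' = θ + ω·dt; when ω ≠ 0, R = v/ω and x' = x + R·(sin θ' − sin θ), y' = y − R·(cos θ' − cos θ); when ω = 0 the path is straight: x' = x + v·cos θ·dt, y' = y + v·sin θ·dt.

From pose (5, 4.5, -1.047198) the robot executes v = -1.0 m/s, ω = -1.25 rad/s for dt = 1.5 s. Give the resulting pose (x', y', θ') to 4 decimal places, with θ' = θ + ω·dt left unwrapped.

θ' = -1.0472 + -1.25·1.5 = -2.9222
R = v/ω = -1.0/-1.25 = 0.8000
x' = 5 + 0.8000·(sin -2.9222 − sin -1.0472) = 5.5187
y' = 4.5 − 0.8000·(cos -2.9222 − cos -1.0472) = 5.6808

(5.5187, 5.6808, -2.9222)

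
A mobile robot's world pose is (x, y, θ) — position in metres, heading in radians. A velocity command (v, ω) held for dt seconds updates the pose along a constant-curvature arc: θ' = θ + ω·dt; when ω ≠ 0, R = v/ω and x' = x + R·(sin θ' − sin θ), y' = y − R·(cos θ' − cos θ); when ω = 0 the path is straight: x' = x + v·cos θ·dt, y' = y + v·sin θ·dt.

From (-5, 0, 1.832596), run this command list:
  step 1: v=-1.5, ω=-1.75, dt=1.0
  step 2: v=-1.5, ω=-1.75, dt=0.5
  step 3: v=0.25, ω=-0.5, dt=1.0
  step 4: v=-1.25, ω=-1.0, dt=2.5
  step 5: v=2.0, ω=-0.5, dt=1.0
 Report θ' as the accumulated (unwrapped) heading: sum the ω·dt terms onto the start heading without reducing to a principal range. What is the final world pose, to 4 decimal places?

step 1: θ'=0.0826 (R=0.8571) → pose (-5.7572, -1.0761, 0.0826)
step 2: θ'=-0.7924 (R=0.8571) → pose (-6.4383, -0.8237, -0.7924)
step 3: θ'=-1.2924 (R=-0.5000) → pose (-6.3135, -1.0373, -1.2924)
step 4: θ'=-3.7924 (R=1.2500) → pose (-4.3544, 0.3007, -3.7924)
step 5: θ'=-4.2924 (R=-4.0000) → pose (-5.5834, 1.8520, -4.2924)

(-5.5834, 1.8520, -4.2924)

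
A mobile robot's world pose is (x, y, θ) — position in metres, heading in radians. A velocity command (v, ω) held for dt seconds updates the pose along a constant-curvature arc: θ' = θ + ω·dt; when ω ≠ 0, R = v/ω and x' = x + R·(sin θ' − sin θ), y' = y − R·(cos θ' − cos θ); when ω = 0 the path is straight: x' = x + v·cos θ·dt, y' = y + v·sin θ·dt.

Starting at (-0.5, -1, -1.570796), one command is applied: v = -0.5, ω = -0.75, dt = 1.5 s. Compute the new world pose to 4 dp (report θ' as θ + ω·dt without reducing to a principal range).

θ' = -1.5708 + -0.75·1.5 = -2.6958
R = v/ω = -0.5/-0.75 = 0.6667
x' = -0.5 + 0.6667·(sin -2.6958 − sin -1.5708) = -0.1208
y' = -1 − 0.6667·(cos -2.6958 − cos -1.5708) = -0.3985

(-0.1208, -0.3985, -2.6958)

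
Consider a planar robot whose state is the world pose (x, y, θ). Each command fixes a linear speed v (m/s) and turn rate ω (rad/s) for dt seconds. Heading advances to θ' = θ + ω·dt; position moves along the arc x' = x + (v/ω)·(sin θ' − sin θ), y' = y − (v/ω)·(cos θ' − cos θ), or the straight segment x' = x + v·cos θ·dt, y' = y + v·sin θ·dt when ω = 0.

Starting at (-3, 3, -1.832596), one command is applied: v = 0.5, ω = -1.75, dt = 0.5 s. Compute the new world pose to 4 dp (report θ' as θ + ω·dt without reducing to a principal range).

(-3.1558, 2.8147, -2.7076)

θ' = -1.8326 + -1.75·0.5 = -2.7076
R = v/ω = 0.5/-1.75 = -0.2857
x' = -3 + -0.2857·(sin -2.7076 − sin -1.8326) = -3.1558
y' = 3 − -0.2857·(cos -2.7076 − cos -1.8326) = 2.8147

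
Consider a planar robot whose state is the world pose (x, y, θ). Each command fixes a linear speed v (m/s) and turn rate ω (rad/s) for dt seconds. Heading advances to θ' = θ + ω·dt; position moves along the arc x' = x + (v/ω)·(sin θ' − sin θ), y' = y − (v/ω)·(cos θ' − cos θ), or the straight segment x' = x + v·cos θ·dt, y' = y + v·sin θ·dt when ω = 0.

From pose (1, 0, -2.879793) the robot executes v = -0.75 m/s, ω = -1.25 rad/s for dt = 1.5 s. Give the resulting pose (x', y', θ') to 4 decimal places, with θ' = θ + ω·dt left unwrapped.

θ' = -2.8798 + -1.25·1.5 = -4.7548
R = v/ω = -0.75/-1.25 = 0.6000
x' = 1 + 0.6000·(sin -4.7548 − sin -2.8798) = 1.7548
y' = 0 − 0.6000·(cos -4.7548 − cos -2.8798) = -0.6050

(1.7548, -0.6050, -4.7548)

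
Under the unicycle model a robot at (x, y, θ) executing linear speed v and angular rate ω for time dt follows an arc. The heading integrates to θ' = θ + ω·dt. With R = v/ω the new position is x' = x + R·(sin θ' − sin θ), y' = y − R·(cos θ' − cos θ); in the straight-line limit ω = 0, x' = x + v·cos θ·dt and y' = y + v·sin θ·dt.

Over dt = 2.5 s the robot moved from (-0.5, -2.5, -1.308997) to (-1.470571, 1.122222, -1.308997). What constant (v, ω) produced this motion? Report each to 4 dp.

v = -1.5000, ω = 0.0000

Δθ = -1.308997 − -1.308997 = 0.000000
ω = Δθ/dt = 0.000000/2.5 = 0.0000
ω = 0 → v = (Δx·cos θ + Δy·sin θ)/dt = -1.5000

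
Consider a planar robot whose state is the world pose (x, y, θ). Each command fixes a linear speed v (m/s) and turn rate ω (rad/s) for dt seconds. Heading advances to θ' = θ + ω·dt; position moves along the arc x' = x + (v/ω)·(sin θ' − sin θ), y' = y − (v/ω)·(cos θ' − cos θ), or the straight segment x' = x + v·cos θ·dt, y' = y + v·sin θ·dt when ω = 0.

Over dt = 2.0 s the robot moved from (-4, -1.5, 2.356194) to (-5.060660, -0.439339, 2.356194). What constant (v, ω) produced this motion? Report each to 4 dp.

Δθ = 2.356194 − 2.356194 = 0.000000
ω = Δθ/dt = 0.000000/2.0 = 0.0000
ω = 0 → v = (Δx·cos θ + Δy·sin θ)/dt = 0.7500

v = 0.7500, ω = 0.0000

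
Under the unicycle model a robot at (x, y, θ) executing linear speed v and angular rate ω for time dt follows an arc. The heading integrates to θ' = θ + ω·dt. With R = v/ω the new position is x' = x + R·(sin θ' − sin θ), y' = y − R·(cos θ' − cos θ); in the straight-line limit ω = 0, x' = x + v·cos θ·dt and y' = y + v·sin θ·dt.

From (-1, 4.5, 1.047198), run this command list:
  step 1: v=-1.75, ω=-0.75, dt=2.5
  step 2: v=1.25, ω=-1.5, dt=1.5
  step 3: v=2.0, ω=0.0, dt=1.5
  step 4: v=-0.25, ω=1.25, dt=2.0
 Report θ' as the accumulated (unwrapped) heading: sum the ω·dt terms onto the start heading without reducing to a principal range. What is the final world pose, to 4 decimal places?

step 1: θ'=-0.8278 (R=2.3333) → pose (-4.7391, 4.0882, -0.8278)
step 2: θ'=-3.0778 (R=-0.8333) → pose (-5.2997, 2.6928, -3.0778)
step 3: θ'=-3.0778 (straight) → pose (-8.2936, 2.5015, -3.0778)
step 4: θ'=-0.5778 (R=-0.2000) → pose (-8.1971, 2.8687, -0.5778)

(-8.1971, 2.8687, -0.5778)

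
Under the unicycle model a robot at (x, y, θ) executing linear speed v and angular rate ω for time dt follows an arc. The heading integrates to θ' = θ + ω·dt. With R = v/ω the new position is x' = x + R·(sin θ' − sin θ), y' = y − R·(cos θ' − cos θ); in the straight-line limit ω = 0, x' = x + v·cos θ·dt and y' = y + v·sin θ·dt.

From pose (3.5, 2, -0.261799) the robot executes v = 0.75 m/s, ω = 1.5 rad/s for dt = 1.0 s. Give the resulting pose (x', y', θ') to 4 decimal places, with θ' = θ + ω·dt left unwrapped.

(4.1020, 2.3197, 1.2382)

θ' = -0.2618 + 1.5·1.0 = 1.2382
R = v/ω = 0.75/1.5 = 0.5000
x' = 3.5 + 0.5000·(sin 1.2382 − sin -0.2618) = 4.1020
y' = 2 − 0.5000·(cos 1.2382 − cos -0.2618) = 2.3197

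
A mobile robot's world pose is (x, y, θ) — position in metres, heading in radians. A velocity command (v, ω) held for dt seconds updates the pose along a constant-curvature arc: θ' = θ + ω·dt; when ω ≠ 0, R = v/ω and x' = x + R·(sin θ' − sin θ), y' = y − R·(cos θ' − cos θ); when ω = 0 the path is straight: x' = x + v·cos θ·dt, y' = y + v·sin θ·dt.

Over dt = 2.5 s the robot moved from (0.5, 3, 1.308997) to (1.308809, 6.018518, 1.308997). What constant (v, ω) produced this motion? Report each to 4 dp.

Δθ = 1.308997 − 1.308997 = 0.000000
ω = Δθ/dt = 0.000000/2.5 = 0.0000
ω = 0 → v = (Δx·cos θ + Δy·sin θ)/dt = 1.2500

v = 1.2500, ω = 0.0000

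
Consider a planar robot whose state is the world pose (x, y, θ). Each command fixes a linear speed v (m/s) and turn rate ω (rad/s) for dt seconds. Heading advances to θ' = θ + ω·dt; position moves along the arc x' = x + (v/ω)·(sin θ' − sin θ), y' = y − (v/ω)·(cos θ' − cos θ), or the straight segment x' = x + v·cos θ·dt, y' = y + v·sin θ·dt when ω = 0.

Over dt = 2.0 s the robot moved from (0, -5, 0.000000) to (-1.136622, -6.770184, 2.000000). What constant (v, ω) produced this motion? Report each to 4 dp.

Δθ = 2.000000 − 0.000000 = 2.000000
ω = Δθ/dt = 2.000000/2.0 = 1.0000
R = −Δy/(cos θ' − cos θ) = -1.2500
v = R·ω = -1.2500·1.0000 = -1.2500

v = -1.2500, ω = 1.0000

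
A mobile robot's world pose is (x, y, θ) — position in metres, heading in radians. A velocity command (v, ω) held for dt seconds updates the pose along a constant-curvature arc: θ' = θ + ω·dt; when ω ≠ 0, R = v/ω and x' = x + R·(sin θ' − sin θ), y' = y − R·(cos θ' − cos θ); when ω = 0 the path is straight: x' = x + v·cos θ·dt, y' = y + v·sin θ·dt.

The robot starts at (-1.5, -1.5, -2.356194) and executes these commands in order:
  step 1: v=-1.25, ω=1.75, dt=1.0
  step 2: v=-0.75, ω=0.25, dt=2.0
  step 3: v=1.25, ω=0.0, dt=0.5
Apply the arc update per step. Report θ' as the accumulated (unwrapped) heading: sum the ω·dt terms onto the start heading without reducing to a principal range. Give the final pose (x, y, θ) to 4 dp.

step 1: θ'=-0.6062 (R=-0.7143) → pose (-1.5981, -0.4079, -0.6062)
step 2: θ'=-0.1062 (R=-3.0000) → pose (-2.9894, 0.1097, -0.1062)
step 3: θ'=-0.1062 (straight) → pose (-2.3679, 0.0435, -0.1062)

(-2.3679, 0.0435, -0.1062)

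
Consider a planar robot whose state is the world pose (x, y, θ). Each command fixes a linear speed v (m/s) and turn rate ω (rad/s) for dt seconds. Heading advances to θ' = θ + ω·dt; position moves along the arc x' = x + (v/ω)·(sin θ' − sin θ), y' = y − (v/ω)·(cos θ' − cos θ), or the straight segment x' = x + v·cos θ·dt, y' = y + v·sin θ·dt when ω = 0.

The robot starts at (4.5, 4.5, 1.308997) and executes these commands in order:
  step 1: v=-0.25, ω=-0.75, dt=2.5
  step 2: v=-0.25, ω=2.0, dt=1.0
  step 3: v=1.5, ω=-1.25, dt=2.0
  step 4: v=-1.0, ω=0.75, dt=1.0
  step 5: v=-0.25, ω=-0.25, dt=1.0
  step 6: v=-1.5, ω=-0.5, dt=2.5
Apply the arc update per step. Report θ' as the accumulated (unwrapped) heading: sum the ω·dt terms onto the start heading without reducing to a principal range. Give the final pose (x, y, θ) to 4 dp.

(3.7679, 8.6225, -1.8160)

step 1: θ'=-0.5660 (R=0.3333) → pose (3.9993, 4.3049, -0.5660)
step 2: θ'=1.4340 (R=-0.1250) → pose (3.8084, 4.2165, 1.4340)
step 3: θ'=-1.0660 (R=-1.2000) → pose (6.0475, 4.6332, -1.0660)
step 4: θ'=-0.3160 (R=-1.3333) → pose (5.2949, 5.2556, -0.3160)
step 5: θ'=-0.5660 (R=1.0000) → pose (5.0694, 5.3621, -0.5660)
step 6: θ'=-1.8160 (R=3.0000) → pose (3.7679, 8.6225, -1.8160)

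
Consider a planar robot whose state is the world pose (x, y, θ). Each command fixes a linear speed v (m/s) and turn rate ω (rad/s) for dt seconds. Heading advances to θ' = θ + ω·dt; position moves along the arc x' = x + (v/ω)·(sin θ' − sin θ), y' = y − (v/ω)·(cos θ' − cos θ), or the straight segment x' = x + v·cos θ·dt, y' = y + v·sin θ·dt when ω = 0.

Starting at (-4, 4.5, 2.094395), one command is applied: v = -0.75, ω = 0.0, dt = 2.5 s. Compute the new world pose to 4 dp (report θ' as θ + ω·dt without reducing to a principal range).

θ' = 2.0944 + 0.0·2.5 = 2.0944
ω = 0 → straight: x' = -4 + -0.75·cos(2.0944)·2.5 = -3.0625
y' = 4.5 + -0.75·sin(2.0944)·2.5 = 2.8762

(-3.0625, 2.8762, 2.0944)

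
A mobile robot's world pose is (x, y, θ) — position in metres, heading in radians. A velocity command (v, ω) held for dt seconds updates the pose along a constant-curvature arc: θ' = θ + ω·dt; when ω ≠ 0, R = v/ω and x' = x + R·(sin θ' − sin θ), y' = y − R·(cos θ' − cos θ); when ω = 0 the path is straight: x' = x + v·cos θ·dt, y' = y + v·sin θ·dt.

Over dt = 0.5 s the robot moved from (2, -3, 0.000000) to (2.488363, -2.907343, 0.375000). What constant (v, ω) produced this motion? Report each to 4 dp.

v = 1.0000, ω = 0.7500

Δθ = 0.375000 − 0.000000 = 0.375000
ω = Δθ/dt = 0.375000/0.5 = 0.7500
R = Δx/(sin θ' − sin θ) = 1.3333
v = R·ω = 1.3333·0.7500 = 1.0000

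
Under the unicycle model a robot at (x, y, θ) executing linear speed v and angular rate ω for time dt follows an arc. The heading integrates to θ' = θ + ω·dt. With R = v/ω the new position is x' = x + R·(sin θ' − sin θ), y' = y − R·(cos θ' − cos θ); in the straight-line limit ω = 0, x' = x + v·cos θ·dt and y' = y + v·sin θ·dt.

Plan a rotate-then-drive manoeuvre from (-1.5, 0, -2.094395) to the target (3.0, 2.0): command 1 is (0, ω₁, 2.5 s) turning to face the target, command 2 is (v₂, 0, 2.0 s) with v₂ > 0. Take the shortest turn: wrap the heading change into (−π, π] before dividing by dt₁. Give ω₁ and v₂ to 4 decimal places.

ω₁ = 1.0050, v₂ = 2.4622

heading to target = atan2(2−0, 3−-1.5) = 0.4182
Δθ = wrap(0.4182 − -2.0944) = 2.5126; ω₁ = Δθ/dt₁ = 1.0050
distance = √((3−-1.5)² + (2−0)²) = 4.9244; v₂ = distance/dt₂ = 2.4622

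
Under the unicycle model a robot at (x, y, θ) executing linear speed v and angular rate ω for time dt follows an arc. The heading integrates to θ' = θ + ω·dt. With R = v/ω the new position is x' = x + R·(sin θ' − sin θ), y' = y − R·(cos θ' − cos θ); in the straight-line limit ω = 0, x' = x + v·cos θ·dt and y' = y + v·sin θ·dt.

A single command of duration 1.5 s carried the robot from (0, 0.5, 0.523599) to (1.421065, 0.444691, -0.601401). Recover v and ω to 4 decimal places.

Δθ = -0.601401 − 0.523599 = -1.125000
ω = Δθ/dt = -1.125000/1.5 = -0.7500
R = Δx/(sin θ' − sin θ) = -1.3333
v = R·ω = -1.3333·-0.7500 = 1.0000

v = 1.0000, ω = -0.7500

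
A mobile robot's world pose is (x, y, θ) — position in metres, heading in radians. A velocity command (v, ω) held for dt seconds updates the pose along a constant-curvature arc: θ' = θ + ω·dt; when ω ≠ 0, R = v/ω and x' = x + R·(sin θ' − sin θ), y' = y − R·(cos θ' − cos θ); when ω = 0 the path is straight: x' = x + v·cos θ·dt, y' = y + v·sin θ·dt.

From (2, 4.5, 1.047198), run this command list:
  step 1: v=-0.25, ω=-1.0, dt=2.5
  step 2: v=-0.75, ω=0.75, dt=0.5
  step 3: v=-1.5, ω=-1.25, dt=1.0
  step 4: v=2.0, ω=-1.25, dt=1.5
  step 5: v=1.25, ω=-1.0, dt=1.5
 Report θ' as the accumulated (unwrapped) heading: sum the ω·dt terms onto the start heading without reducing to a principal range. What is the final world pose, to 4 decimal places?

step 1: θ'=-1.4528 (R=0.2500) → pose (1.5352, 4.5956, -1.4528)
step 2: θ'=-1.0778 (R=-1.0000) → pose (1.4231, 4.9511, -1.0778)
step 3: θ'=-2.3278 (R=1.2000) → pose (1.6079, 6.3431, -2.3278)
step 4: θ'=-4.2028 (R=-1.6000) → pose (-0.9518, 6.6614, -4.2028)
step 5: θ'=-5.7028 (R=-1.2500) → pose (-0.5461, 8.3165, -5.7028)

(-0.5461, 8.3165, -5.7028)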